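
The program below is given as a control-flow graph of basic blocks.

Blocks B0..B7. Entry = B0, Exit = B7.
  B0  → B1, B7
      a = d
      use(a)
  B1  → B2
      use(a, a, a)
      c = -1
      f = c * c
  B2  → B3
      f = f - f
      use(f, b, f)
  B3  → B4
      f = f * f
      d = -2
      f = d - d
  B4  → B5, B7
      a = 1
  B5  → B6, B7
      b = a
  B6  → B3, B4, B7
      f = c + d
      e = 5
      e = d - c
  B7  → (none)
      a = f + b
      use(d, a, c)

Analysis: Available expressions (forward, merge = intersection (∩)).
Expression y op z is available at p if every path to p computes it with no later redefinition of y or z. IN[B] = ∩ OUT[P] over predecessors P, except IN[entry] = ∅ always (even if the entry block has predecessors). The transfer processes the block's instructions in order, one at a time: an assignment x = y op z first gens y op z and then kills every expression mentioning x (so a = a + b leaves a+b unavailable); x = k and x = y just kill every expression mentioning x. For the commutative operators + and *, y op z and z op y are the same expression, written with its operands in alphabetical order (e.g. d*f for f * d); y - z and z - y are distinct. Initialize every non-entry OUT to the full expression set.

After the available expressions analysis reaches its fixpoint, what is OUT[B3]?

Answer: {c*c, d-d}

Trace:
Converged values:
  B0: | IN={} | OUT={}
  B1: | IN={} | OUT={c*c}
  B2: | IN={c*c} | OUT={c*c}
  B3: | IN={c*c} | OUT={c*c, d-d}
  B4: | IN={c*c, d-d} | OUT={c*c, d-d}
  B5: | IN={c*c, d-d} | OUT={c*c, d-d}
  B6: | IN={c*c, d-d} | OUT={c*c, c+d, d-c, d-d}
  B7: | IN={} | OUT={b+f}

Merge at B3: IN[B3] = OUT[B2] ∩ OUT[B6] = {c*c}
Applying B3's transfer function to that IN value gives OUT[B3] (row B3 above).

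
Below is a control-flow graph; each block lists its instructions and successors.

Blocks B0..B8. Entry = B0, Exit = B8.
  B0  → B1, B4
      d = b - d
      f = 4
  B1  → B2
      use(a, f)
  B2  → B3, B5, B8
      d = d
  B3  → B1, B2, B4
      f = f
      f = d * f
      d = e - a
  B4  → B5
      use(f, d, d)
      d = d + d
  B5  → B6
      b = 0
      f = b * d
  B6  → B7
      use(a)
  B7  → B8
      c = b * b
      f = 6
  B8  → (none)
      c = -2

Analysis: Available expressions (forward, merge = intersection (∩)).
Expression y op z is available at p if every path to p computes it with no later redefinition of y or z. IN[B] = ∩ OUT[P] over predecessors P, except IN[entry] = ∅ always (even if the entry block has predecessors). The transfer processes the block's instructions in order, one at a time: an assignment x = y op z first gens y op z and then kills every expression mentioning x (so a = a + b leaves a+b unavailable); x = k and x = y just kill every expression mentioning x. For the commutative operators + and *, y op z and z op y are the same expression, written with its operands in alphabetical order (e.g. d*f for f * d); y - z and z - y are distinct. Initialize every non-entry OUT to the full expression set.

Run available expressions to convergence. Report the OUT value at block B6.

Answer: {b*d}

Working:
Converged values:
  B0: | IN={} | OUT={}
  B1: | IN={} | OUT={}
  B2: | IN={} | OUT={}
  B3: | IN={} | OUT={e-a}
  B4: | IN={} | OUT={}
  B5: | IN={} | OUT={b*d}
  B6: | IN={b*d} | OUT={b*d}
  B7: | IN={b*d} | OUT={b*b, b*d}
  B8: | IN={} | OUT={}

Merge at B6: IN[B6] = OUT[B5] = {b*d}
Applying B6's transfer function to that IN value gives OUT[B6] (row B6 above).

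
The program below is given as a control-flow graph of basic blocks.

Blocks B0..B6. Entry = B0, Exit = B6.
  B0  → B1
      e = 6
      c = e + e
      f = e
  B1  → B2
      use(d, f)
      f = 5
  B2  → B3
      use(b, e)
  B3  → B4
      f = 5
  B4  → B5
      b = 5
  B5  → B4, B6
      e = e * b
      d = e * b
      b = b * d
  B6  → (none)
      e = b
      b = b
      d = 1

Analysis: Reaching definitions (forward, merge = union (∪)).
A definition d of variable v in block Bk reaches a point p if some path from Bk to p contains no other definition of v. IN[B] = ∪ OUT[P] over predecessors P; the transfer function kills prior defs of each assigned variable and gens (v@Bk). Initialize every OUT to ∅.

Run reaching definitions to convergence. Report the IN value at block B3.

Converged values:
  B0:   IN={}   OUT={c@B0, e@B0, f@B0}
  B1:   IN={c@B0, e@B0, f@B0}   OUT={c@B0, e@B0, f@B1}
  B2:   IN={c@B0, e@B0, f@B1}   OUT={c@B0, e@B0, f@B1}
  B3:   IN={c@B0, e@B0, f@B1}   OUT={c@B0, e@B0, f@B3}
  B4:   IN={b@B5, c@B0, d@B5, e@B0, e@B5, f@B3}   OUT={b@B4, c@B0, d@B5, e@B0, e@B5, f@B3}
  B5:   IN={b@B4, c@B0, d@B5, e@B0, e@B5, f@B3}   OUT={b@B5, c@B0, d@B5, e@B5, f@B3}
  B6:   IN={b@B5, c@B0, d@B5, e@B5, f@B3}   OUT={b@B6, c@B0, d@B6, e@B6, f@B3}

Merge at B3: IN[B3] = OUT[B2] = {c@B0, e@B0, f@B1}

Answer: {c@B0, e@B0, f@B1}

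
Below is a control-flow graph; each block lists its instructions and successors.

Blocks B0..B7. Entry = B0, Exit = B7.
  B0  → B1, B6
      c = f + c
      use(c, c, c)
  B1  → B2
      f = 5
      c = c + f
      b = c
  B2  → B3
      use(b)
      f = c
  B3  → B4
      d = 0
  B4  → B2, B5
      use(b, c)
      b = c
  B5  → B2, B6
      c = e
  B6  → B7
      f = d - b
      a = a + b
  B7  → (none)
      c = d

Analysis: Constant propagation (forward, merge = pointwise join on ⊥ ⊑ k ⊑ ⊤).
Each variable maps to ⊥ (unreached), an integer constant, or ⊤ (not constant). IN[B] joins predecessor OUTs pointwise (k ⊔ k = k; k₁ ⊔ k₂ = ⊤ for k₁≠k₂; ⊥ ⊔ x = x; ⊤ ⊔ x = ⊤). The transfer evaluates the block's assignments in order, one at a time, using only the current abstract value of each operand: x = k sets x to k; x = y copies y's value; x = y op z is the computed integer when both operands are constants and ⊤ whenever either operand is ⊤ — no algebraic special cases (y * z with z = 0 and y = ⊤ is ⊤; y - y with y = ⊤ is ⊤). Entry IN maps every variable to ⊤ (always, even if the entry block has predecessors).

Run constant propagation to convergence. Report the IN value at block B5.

Fixpoint table:
  B0: | IN=(all ⊤) | OUT=(all ⊤)
  B1: | IN=(all ⊤) | OUT={f:5; rest ⊤}
  B2: | IN=(all ⊤) | OUT=(all ⊤)
  B3: | IN=(all ⊤) | OUT={d:0; rest ⊤}
  B4: | IN={d:0; rest ⊤} | OUT={d:0; rest ⊤}
  B5: | IN={d:0; rest ⊤} | OUT={d:0; rest ⊤}
  B6: | IN=(all ⊤) | OUT=(all ⊤)
  B7: | IN=(all ⊤) | OUT=(all ⊤)

Merge at B5: IN[B5] = OUT[B4] = {a: ⊤, b: ⊤, c: ⊤, d: 0, e: ⊤, f: ⊤}

Answer: {a: ⊤, b: ⊤, c: ⊤, d: 0, e: ⊤, f: ⊤}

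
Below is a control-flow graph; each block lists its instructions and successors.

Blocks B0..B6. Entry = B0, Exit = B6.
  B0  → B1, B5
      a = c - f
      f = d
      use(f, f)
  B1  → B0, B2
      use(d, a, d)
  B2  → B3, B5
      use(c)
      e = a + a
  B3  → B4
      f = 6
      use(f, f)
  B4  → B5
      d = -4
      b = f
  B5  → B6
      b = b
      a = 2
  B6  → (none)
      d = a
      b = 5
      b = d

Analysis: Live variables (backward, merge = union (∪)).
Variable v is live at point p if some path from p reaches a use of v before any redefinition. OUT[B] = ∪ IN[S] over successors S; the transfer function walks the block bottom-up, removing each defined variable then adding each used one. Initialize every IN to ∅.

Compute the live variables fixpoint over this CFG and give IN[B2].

Converged values:
  B0:  IN={b, c, d, f}  OUT={a, b, c, d, f}
  B1:  IN={a, b, c, d, f}  OUT={a, b, c, d, f}
  B2:  IN={a, b, c}  OUT={b}
  B3:  IN={}  OUT={f}
  B4:  IN={f}  OUT={b}
  B5:  IN={b}  OUT={a}
  B6:  IN={a}  OUT={}

Merge at B2: OUT[B2] = IN[B3] ⊔ IN[B5] = {b}
Applying B2's transfer function to that OUT value gives IN[B2] (row B2 above).

Answer: {a, b, c}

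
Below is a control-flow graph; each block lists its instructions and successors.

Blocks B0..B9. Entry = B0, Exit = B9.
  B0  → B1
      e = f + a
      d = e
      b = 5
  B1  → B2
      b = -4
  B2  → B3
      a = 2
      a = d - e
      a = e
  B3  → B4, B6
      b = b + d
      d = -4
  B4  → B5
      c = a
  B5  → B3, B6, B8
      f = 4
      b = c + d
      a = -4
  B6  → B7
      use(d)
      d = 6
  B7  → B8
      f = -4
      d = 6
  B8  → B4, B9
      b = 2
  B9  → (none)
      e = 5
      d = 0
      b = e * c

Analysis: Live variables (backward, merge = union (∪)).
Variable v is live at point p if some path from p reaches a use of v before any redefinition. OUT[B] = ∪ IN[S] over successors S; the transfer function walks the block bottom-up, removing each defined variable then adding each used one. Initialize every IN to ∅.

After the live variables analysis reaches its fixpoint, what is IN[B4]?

Answer: {a, d}

Trace:
Converged values:
  B0:  IN={a, c, f}  OUT={c, d, e}
  B1:  IN={c, d, e}  OUT={b, c, d, e}
  B2:  IN={b, c, d, e}  OUT={a, b, c, d}
  B3:  IN={a, b, c, d}  OUT={a, c, d}
  B4:  IN={a, d}  OUT={c, d}
  B5:  IN={c, d}  OUT={a, b, c, d}
  B6:  IN={a, c, d}  OUT={a, c}
  B7:  IN={a, c}  OUT={a, c, d}
  B8:  IN={a, c, d}  OUT={a, c, d}
  B9:  IN={c}  OUT={}

Merge at B4: OUT[B4] = IN[B5] = {c, d}
Applying B4's transfer function to that OUT value gives IN[B4] (row B4 above).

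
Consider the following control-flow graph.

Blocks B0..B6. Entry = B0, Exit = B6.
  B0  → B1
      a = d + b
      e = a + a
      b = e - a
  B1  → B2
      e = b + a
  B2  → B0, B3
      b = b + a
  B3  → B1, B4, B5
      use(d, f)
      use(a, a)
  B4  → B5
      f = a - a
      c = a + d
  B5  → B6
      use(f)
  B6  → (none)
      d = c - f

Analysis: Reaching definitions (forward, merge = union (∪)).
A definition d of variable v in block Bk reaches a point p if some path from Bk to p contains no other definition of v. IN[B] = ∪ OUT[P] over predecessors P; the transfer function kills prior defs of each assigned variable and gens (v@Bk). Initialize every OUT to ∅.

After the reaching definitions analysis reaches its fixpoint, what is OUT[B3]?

Answer: {a@B0, b@B2, e@B1}

Derivation:
Per-block solution:
  B0:  IN={a@B0, b@B2, e@B1}  OUT={a@B0, b@B0, e@B0}
  B1:  IN={a@B0, b@B0, b@B2, e@B0, e@B1}  OUT={a@B0, b@B0, b@B2, e@B1}
  B2:  IN={a@B0, b@B0, b@B2, e@B1}  OUT={a@B0, b@B2, e@B1}
  B3:  IN={a@B0, b@B2, e@B1}  OUT={a@B0, b@B2, e@B1}
  B4:  IN={a@B0, b@B2, e@B1}  OUT={a@B0, b@B2, c@B4, e@B1, f@B4}
  B5:  IN={a@B0, b@B2, c@B4, e@B1, f@B4}  OUT={a@B0, b@B2, c@B4, e@B1, f@B4}
  B6:  IN={a@B0, b@B2, c@B4, e@B1, f@B4}  OUT={a@B0, b@B2, c@B4, d@B6, e@B1, f@B4}

Merge at B3: IN[B3] = OUT[B2] = {a@B0, b@B2, e@B1}
Applying B3's transfer function to that IN value gives OUT[B3] (row B3 above).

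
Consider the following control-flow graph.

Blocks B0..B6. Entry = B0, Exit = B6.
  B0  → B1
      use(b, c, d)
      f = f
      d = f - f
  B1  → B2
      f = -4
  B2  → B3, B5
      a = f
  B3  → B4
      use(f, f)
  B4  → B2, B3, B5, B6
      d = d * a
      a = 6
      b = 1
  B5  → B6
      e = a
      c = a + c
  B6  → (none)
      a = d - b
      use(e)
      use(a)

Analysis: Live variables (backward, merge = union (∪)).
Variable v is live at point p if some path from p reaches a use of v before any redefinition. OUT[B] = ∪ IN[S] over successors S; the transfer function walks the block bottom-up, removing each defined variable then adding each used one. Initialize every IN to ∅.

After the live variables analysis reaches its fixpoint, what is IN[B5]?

Fixpoint table:
  B0:   IN={b, c, d, e, f}   OUT={b, c, d, e}
  B1:   IN={b, c, d, e}   OUT={b, c, d, e, f}
  B2:   IN={b, c, d, e, f}   OUT={a, b, c, d, e, f}
  B3:   IN={a, c, d, e, f}   OUT={a, c, d, e, f}
  B4:   IN={a, c, d, e, f}   OUT={a, b, c, d, e, f}
  B5:   IN={a, b, c, d}   OUT={b, d, e}
  B6:   IN={b, d, e}   OUT={}

Merge at B5: OUT[B5] = IN[B6] = {b, d, e}
Applying B5's transfer function to that OUT value gives IN[B5] (row B5 above).

Answer: {a, b, c, d}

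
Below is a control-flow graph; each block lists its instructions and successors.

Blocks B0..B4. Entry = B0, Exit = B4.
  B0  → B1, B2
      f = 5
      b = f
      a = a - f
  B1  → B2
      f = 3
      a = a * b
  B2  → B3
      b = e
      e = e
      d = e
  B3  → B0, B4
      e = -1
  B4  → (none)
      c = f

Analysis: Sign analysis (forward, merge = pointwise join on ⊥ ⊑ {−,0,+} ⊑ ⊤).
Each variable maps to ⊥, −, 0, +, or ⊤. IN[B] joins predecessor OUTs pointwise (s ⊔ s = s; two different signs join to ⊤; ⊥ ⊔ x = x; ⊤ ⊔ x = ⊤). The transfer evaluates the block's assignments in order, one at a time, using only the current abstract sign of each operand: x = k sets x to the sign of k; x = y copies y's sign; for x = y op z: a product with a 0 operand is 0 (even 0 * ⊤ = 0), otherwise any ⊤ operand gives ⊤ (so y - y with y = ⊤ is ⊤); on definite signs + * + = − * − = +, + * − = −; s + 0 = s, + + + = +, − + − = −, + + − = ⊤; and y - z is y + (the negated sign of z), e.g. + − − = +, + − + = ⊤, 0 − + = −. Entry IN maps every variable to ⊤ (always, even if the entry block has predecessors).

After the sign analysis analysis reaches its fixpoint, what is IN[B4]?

Converged values:
  B0: | IN=(all ⊤) | OUT={b:+, f:+; rest ⊤}
  B1: | IN={b:+, f:+; rest ⊤} | OUT={b:+, f:+; rest ⊤}
  B2: | IN={b:+, f:+; rest ⊤} | OUT={f:+; rest ⊤}
  B3: | IN={f:+; rest ⊤} | OUT={e:-, f:+; rest ⊤}
  B4: | IN={e:-, f:+; rest ⊤} | OUT={c:+, e:-, f:+; rest ⊤}

Merge at B4: IN[B4] = OUT[B3] = {a: ⊤, b: ⊤, c: ⊤, d: ⊤, e: -, f: +}

Answer: {a: ⊤, b: ⊤, c: ⊤, d: ⊤, e: -, f: +}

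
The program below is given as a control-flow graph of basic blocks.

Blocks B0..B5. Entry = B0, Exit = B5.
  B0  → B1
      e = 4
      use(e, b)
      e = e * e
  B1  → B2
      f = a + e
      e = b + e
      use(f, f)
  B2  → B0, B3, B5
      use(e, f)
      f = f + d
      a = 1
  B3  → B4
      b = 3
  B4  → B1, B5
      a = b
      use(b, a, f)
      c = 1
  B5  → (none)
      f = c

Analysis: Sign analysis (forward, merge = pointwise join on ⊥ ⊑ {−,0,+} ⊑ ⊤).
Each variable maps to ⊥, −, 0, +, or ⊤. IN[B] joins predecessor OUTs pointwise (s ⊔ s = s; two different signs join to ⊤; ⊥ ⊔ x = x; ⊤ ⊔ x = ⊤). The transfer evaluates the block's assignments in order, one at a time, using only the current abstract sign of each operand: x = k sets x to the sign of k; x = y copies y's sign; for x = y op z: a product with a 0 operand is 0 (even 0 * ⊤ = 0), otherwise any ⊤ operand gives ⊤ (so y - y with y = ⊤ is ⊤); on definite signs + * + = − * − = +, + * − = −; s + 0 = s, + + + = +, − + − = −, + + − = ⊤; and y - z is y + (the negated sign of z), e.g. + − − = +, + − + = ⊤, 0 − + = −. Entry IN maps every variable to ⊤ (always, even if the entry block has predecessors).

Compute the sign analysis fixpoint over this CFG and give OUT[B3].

Answer: {a: +, b: +, c: ⊤, d: ⊤, e: ⊤, f: ⊤}

Derivation:
Fixpoint table:
  B0: | IN=(all ⊤) | OUT={e:+; rest ⊤}
  B1: | IN=(all ⊤) | OUT=(all ⊤)
  B2: | IN=(all ⊤) | OUT={a:+; rest ⊤}
  B3: | IN={a:+; rest ⊤} | OUT={a:+, b:+; rest ⊤}
  B4: | IN={a:+, b:+; rest ⊤} | OUT={a:+, b:+, c:+; rest ⊤}
  B5: | IN={a:+; rest ⊤} | OUT={a:+; rest ⊤}

Merge at B3: IN[B3] = OUT[B2] = {a: +, b: ⊤, c: ⊤, d: ⊤, e: ⊤, f: ⊤}
Applying B3's transfer function to that IN value gives OUT[B3] (row B3 above).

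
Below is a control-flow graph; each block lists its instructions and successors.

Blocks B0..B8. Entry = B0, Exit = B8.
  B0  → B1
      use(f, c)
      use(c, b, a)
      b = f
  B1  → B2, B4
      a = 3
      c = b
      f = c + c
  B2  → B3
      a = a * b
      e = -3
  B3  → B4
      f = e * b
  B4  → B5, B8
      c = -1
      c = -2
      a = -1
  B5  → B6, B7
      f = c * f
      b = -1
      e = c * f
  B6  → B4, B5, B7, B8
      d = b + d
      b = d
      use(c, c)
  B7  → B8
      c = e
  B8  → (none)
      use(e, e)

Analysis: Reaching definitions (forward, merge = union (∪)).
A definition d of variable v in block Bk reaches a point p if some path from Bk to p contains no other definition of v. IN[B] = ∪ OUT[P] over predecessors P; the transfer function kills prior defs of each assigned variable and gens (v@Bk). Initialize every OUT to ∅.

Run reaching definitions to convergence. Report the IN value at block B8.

Answer: {a@B4, b@B0, b@B5, b@B6, c@B4, c@B7, d@B6, e@B2, e@B5, f@B1, f@B3, f@B5}

Derivation:
Per-block solution:
  B0:  IN={}  OUT={b@B0}
  B1:  IN={b@B0}  OUT={a@B1, b@B0, c@B1, f@B1}
  B2:  IN={a@B1, b@B0, c@B1, f@B1}  OUT={a@B2, b@B0, c@B1, e@B2, f@B1}
  B3:  IN={a@B2, b@B0, c@B1, e@B2, f@B1}  OUT={a@B2, b@B0, c@B1, e@B2, f@B3}
  B4:  IN={a@B1, a@B2, a@B4, b@B0, b@B6, c@B1, c@B4, d@B6, e@B2, e@B5, f@B1, f@B3, f@B5}  OUT={a@B4, b@B0, b@B6, c@B4, d@B6, e@B2, e@B5, f@B1, f@B3, f@B5}
  B5:  IN={a@B4, b@B0, b@B6, c@B4, d@B6, e@B2, e@B5, f@B1, f@B3, f@B5}  OUT={a@B4, b@B5, c@B4, d@B6, e@B5, f@B5}
  B6:  IN={a@B4, b@B5, c@B4, d@B6, e@B5, f@B5}  OUT={a@B4, b@B6, c@B4, d@B6, e@B5, f@B5}
  B7:  IN={a@B4, b@B5, b@B6, c@B4, d@B6, e@B5, f@B5}  OUT={a@B4, b@B5, b@B6, c@B7, d@B6, e@B5, f@B5}
  B8:  IN={a@B4, b@B0, b@B5, b@B6, c@B4, c@B7, d@B6, e@B2, e@B5, f@B1, f@B3, f@B5}  OUT={a@B4, b@B0, b@B5, b@B6, c@B4, c@B7, d@B6, e@B2, e@B5, f@B1, f@B3, f@B5}

Merge at B8: IN[B8] = OUT[B4] ⊔ OUT[B6] ⊔ OUT[B7] = {a@B4, b@B0, b@B5, b@B6, c@B4, c@B7, d@B6, e@B2, e@B5, f@B1, f@B3, f@B5}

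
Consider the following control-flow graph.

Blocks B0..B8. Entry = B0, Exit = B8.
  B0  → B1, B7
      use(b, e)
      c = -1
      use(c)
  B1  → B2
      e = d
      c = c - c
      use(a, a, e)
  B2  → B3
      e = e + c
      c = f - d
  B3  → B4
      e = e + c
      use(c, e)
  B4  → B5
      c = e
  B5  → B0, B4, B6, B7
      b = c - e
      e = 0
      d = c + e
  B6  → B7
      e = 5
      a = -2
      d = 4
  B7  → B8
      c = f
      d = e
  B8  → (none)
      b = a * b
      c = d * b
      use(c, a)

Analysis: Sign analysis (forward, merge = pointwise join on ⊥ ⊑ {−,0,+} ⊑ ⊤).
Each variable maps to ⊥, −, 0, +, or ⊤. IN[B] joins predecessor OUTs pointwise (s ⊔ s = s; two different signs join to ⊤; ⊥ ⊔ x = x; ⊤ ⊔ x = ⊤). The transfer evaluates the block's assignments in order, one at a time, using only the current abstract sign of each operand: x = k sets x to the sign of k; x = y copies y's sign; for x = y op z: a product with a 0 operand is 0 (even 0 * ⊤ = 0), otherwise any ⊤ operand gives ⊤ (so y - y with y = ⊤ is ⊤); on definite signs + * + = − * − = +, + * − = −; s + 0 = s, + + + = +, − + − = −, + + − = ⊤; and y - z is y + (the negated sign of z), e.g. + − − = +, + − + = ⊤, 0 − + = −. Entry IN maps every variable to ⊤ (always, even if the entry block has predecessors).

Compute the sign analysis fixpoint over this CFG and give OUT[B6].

Per-block solution:
  B0: | IN=(all ⊤) | OUT={c:-; rest ⊤}
  B1: | IN={c:-; rest ⊤} | OUT=(all ⊤)
  B2: | IN=(all ⊤) | OUT=(all ⊤)
  B3: | IN=(all ⊤) | OUT=(all ⊤)
  B4: | IN=(all ⊤) | OUT=(all ⊤)
  B5: | IN=(all ⊤) | OUT={e:0; rest ⊤}
  B6: | IN={e:0; rest ⊤} | OUT={a:-, d:+, e:+; rest ⊤}
  B7: | IN=(all ⊤) | OUT=(all ⊤)
  B8: | IN=(all ⊤) | OUT=(all ⊤)

Merge at B6: IN[B6] = OUT[B5] = {a: ⊤, b: ⊤, c: ⊤, d: ⊤, e: 0, f: ⊤}
Applying B6's transfer function to that IN value gives OUT[B6] (row B6 above).

Answer: {a: -, b: ⊤, c: ⊤, d: +, e: +, f: ⊤}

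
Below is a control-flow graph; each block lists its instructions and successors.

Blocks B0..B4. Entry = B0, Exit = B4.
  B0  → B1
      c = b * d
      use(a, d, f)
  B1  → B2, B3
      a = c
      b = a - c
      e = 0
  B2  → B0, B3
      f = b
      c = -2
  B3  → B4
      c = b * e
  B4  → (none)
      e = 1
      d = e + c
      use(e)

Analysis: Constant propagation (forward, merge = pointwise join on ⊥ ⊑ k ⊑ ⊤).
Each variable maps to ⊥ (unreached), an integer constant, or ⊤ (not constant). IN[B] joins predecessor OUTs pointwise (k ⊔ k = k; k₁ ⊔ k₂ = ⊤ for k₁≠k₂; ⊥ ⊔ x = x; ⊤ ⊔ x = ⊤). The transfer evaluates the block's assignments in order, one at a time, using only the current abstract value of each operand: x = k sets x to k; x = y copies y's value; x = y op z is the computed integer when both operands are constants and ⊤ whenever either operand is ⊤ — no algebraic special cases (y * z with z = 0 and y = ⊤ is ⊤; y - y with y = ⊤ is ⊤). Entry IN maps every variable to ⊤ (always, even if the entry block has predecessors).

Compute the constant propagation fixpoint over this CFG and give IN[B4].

Answer: {a: ⊤, b: ⊤, c: ⊤, d: ⊤, e: 0, f: ⊤}

Trace:
Fixpoint table:
  B0:   IN=(all ⊤)   OUT=(all ⊤)
  B1:   IN=(all ⊤)   OUT={e:0; rest ⊤}
  B2:   IN={e:0; rest ⊤}   OUT={c:-2, e:0; rest ⊤}
  B3:   IN={e:0; rest ⊤}   OUT={e:0; rest ⊤}
  B4:   IN={e:0; rest ⊤}   OUT={e:1; rest ⊤}

Merge at B4: IN[B4] = OUT[B3] = {a: ⊤, b: ⊤, c: ⊤, d: ⊤, e: 0, f: ⊤}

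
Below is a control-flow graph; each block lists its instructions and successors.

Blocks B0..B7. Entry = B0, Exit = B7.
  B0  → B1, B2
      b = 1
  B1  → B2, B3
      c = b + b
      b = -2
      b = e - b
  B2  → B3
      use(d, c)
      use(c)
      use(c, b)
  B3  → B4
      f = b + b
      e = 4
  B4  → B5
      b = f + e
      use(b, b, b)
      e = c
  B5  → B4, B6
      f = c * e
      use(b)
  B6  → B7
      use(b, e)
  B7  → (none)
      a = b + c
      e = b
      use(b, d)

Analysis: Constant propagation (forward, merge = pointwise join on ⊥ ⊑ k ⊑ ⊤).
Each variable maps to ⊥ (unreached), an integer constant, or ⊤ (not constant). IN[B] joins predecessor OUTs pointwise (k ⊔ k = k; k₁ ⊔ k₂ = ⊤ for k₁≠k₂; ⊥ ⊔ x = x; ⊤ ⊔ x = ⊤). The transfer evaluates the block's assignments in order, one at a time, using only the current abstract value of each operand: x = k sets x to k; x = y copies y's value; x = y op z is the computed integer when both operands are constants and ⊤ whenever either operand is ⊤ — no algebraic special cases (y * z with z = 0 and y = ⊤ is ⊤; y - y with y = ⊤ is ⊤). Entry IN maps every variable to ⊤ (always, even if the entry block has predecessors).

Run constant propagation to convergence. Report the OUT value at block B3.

Converged values:
  B0:  IN=(all ⊤)  OUT={b:1; rest ⊤}
  B1:  IN={b:1; rest ⊤}  OUT={c:2; rest ⊤}
  B2:  IN=(all ⊤)  OUT=(all ⊤)
  B3:  IN=(all ⊤)  OUT={e:4; rest ⊤}
  B4:  IN=(all ⊤)  OUT=(all ⊤)
  B5:  IN=(all ⊤)  OUT=(all ⊤)
  B6:  IN=(all ⊤)  OUT=(all ⊤)
  B7:  IN=(all ⊤)  OUT=(all ⊤)

Merge at B3: IN[B3] = OUT[B1] ⊔ OUT[B2] = {a: ⊤, b: ⊤, c: ⊤, d: ⊤, e: ⊤, f: ⊤}
Applying B3's transfer function to that IN value gives OUT[B3] (row B3 above).

Answer: {a: ⊤, b: ⊤, c: ⊤, d: ⊤, e: 4, f: ⊤}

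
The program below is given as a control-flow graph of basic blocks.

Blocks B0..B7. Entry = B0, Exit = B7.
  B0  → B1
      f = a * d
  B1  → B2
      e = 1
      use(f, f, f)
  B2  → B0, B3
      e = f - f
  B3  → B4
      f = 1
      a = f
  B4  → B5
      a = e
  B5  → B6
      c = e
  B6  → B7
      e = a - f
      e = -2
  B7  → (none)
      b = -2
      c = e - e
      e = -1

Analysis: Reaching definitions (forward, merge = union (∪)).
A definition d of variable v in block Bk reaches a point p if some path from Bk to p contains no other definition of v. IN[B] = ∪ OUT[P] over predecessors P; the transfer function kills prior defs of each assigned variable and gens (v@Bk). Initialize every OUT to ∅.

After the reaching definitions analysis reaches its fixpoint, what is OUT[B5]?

Converged values:
  B0:  IN={e@B2, f@B0}  OUT={e@B2, f@B0}
  B1:  IN={e@B2, f@B0}  OUT={e@B1, f@B0}
  B2:  IN={e@B1, f@B0}  OUT={e@B2, f@B0}
  B3:  IN={e@B2, f@B0}  OUT={a@B3, e@B2, f@B3}
  B4:  IN={a@B3, e@B2, f@B3}  OUT={a@B4, e@B2, f@B3}
  B5:  IN={a@B4, e@B2, f@B3}  OUT={a@B4, c@B5, e@B2, f@B3}
  B6:  IN={a@B4, c@B5, e@B2, f@B3}  OUT={a@B4, c@B5, e@B6, f@B3}
  B7:  IN={a@B4, c@B5, e@B6, f@B3}  OUT={a@B4, b@B7, c@B7, e@B7, f@B3}

Merge at B5: IN[B5] = OUT[B4] = {a@B4, e@B2, f@B3}
Applying B5's transfer function to that IN value gives OUT[B5] (row B5 above).

Answer: {a@B4, c@B5, e@B2, f@B3}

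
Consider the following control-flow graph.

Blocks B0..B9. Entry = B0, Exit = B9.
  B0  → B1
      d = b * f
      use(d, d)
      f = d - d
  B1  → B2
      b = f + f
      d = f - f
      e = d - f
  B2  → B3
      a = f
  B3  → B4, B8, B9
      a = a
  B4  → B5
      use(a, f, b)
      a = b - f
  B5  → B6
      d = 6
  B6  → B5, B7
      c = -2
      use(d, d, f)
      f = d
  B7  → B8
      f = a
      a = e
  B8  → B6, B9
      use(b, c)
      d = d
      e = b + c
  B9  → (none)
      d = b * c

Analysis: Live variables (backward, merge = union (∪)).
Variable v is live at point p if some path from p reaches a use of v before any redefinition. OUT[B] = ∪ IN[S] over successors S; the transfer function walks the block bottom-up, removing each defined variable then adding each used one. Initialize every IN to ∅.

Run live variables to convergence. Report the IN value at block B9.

Converged values:
  B0:   IN={b, c, f}   OUT={c, f}
  B1:   IN={c, f}   OUT={b, c, d, e, f}
  B2:   IN={b, c, d, e, f}   OUT={a, b, c, d, e, f}
  B3:   IN={a, b, c, d, e, f}   OUT={a, b, c, d, e, f}
  B4:   IN={a, b, e, f}   OUT={a, b, e, f}
  B5:   IN={a, b, e, f}   OUT={a, b, d, e, f}
  B6:   IN={a, b, d, e, f}   OUT={a, b, c, d, e, f}
  B7:   IN={a, b, c, d, e}   OUT={a, b, c, d, f}
  B8:   IN={a, b, c, d, f}   OUT={a, b, c, d, e, f}
  B9:   IN={b, c}   OUT={}

B9 is the boundary node: OUT[B9] = {}
Applying B9's transfer function to that OUT value gives IN[B9] (row B9 above).

Answer: {b, c}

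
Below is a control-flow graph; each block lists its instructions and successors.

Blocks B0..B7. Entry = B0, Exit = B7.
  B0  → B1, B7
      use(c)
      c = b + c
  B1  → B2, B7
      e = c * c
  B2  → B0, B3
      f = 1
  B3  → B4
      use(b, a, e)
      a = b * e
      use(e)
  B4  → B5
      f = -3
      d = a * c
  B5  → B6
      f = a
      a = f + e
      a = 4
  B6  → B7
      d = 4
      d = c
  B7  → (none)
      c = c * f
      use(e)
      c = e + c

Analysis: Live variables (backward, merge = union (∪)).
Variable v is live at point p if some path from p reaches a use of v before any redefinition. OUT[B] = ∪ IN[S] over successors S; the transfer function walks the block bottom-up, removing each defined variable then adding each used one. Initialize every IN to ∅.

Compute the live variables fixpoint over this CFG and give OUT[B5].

Answer: {c, e, f}

Derivation:
Per-block solution:
  B0:  IN={a, b, c, e, f}  OUT={a, b, c, e, f}
  B1:  IN={a, b, c, f}  OUT={a, b, c, e, f}
  B2:  IN={a, b, c, e}  OUT={a, b, c, e, f}
  B3:  IN={a, b, c, e}  OUT={a, c, e}
  B4:  IN={a, c, e}  OUT={a, c, e}
  B5:  IN={a, c, e}  OUT={c, e, f}
  B6:  IN={c, e, f}  OUT={c, e, f}
  B7:  IN={c, e, f}  OUT={}

Merge at B5: OUT[B5] = IN[B6] = {c, e, f}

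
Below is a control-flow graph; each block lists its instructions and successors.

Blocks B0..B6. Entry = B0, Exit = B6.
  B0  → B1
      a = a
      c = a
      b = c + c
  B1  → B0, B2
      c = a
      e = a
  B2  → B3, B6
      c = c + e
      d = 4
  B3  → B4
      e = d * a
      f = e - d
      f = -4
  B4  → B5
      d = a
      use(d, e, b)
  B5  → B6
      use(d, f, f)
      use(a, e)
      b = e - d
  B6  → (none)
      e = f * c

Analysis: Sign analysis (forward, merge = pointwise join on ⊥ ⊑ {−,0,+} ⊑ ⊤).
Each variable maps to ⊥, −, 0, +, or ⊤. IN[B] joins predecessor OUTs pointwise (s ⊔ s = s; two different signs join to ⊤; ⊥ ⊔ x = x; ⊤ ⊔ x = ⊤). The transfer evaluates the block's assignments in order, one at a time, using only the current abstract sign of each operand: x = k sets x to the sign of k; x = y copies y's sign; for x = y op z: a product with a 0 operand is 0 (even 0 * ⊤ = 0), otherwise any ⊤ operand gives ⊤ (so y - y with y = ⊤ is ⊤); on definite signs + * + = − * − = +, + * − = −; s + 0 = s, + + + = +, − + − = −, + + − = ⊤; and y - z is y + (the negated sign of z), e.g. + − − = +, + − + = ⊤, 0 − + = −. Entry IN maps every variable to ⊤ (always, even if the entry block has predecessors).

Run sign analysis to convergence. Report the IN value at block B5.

Answer: {a: ⊤, b: ⊤, c: ⊤, d: ⊤, e: ⊤, f: -}

Trace:
Fixpoint table:
  B0:  IN=(all ⊤)  OUT=(all ⊤)
  B1:  IN=(all ⊤)  OUT=(all ⊤)
  B2:  IN=(all ⊤)  OUT={d:+; rest ⊤}
  B3:  IN={d:+; rest ⊤}  OUT={d:+, f:-; rest ⊤}
  B4:  IN={d:+, f:-; rest ⊤}  OUT={f:-; rest ⊤}
  B5:  IN={f:-; rest ⊤}  OUT={f:-; rest ⊤}
  B6:  IN=(all ⊤)  OUT=(all ⊤)

Merge at B5: IN[B5] = OUT[B4] = {a: ⊤, b: ⊤, c: ⊤, d: ⊤, e: ⊤, f: -}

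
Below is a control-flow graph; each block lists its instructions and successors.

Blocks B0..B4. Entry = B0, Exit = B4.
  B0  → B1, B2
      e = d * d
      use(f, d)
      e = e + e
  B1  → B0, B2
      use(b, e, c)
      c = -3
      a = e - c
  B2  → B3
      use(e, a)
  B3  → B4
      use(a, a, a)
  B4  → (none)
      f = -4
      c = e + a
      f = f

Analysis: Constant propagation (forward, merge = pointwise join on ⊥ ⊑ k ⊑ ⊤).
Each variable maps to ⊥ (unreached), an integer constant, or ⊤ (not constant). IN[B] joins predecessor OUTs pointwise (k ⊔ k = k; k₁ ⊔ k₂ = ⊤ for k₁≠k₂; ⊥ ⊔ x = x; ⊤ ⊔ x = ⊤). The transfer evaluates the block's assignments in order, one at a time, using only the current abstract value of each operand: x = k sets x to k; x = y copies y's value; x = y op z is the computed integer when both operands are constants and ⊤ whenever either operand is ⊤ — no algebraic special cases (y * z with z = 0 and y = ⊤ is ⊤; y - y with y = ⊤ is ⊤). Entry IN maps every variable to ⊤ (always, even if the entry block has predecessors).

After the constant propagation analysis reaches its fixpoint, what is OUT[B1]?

Answer: {a: ⊤, b: ⊤, c: -3, d: ⊤, e: ⊤, f: ⊤}

Derivation:
Converged values:
  B0:  IN=(all ⊤)  OUT=(all ⊤)
  B1:  IN=(all ⊤)  OUT={c:-3; rest ⊤}
  B2:  IN=(all ⊤)  OUT=(all ⊤)
  B3:  IN=(all ⊤)  OUT=(all ⊤)
  B4:  IN=(all ⊤)  OUT={f:-4; rest ⊤}

Merge at B1: IN[B1] = OUT[B0] = {a: ⊤, b: ⊤, c: ⊤, d: ⊤, e: ⊤, f: ⊤}
Applying B1's transfer function to that IN value gives OUT[B1] (row B1 above).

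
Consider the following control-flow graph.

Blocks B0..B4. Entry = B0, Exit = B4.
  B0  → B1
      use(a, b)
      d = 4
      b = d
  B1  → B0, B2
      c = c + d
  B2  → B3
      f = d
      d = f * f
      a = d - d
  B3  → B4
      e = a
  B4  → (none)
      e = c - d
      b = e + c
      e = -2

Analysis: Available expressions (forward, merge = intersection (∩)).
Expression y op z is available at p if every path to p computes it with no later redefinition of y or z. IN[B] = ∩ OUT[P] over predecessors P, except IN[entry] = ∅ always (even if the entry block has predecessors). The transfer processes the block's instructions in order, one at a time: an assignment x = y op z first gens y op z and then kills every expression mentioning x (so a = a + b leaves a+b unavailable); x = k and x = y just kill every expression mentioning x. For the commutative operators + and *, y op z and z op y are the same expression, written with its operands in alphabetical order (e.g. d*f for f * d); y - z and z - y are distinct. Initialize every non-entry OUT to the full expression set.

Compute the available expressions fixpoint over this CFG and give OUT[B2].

Per-block solution:
  B0:   IN={}   OUT={}
  B1:   IN={}   OUT={}
  B2:   IN={}   OUT={d-d, f*f}
  B3:   IN={d-d, f*f}   OUT={d-d, f*f}
  B4:   IN={d-d, f*f}   OUT={c-d, d-d, f*f}

Merge at B2: IN[B2] = OUT[B1] = {}
Applying B2's transfer function to that IN value gives OUT[B2] (row B2 above).

Answer: {d-d, f*f}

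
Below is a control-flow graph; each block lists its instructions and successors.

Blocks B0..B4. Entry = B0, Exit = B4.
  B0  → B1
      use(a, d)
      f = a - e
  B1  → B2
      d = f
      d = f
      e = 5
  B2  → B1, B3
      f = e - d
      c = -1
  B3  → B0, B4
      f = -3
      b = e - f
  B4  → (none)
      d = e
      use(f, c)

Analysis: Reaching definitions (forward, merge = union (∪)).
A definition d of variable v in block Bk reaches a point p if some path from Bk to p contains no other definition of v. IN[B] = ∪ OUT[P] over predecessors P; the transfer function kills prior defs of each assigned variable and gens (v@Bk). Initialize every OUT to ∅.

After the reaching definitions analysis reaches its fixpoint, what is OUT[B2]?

Answer: {b@B3, c@B2, d@B1, e@B1, f@B2}

Trace:
Per-block solution:
  B0:  IN={b@B3, c@B2, d@B1, e@B1, f@B3}  OUT={b@B3, c@B2, d@B1, e@B1, f@B0}
  B1:  IN={b@B3, c@B2, d@B1, e@B1, f@B0, f@B2}  OUT={b@B3, c@B2, d@B1, e@B1, f@B0, f@B2}
  B2:  IN={b@B3, c@B2, d@B1, e@B1, f@B0, f@B2}  OUT={b@B3, c@B2, d@B1, e@B1, f@B2}
  B3:  IN={b@B3, c@B2, d@B1, e@B1, f@B2}  OUT={b@B3, c@B2, d@B1, e@B1, f@B3}
  B4:  IN={b@B3, c@B2, d@B1, e@B1, f@B3}  OUT={b@B3, c@B2, d@B4, e@B1, f@B3}

Merge at B2: IN[B2] = OUT[B1] = {b@B3, c@B2, d@B1, e@B1, f@B0, f@B2}
Applying B2's transfer function to that IN value gives OUT[B2] (row B2 above).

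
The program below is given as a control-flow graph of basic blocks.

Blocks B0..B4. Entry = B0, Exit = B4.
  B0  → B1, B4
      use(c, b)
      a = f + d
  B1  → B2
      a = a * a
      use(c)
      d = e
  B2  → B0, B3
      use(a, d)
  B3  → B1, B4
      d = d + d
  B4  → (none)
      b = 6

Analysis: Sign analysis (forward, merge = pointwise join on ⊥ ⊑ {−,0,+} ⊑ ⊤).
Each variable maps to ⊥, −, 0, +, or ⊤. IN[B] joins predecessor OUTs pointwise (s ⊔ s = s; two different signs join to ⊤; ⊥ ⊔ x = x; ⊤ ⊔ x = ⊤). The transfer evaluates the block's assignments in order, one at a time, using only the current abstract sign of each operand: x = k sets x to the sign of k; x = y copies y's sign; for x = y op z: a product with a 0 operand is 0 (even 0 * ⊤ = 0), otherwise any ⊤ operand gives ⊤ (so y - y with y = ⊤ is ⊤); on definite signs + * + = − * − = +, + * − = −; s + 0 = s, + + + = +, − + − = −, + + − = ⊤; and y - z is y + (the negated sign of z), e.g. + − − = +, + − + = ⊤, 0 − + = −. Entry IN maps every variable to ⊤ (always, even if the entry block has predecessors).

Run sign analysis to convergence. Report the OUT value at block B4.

Answer: {a: ⊤, b: +, c: ⊤, d: ⊤, e: ⊤, f: ⊤}

Working:
Per-block solution:
  B0: | IN=(all ⊤) | OUT=(all ⊤)
  B1: | IN=(all ⊤) | OUT=(all ⊤)
  B2: | IN=(all ⊤) | OUT=(all ⊤)
  B3: | IN=(all ⊤) | OUT=(all ⊤)
  B4: | IN=(all ⊤) | OUT={b:+; rest ⊤}

Merge at B4: IN[B4] = OUT[B0] ⊔ OUT[B3] = {a: ⊤, b: ⊤, c: ⊤, d: ⊤, e: ⊤, f: ⊤}
Applying B4's transfer function to that IN value gives OUT[B4] (row B4 above).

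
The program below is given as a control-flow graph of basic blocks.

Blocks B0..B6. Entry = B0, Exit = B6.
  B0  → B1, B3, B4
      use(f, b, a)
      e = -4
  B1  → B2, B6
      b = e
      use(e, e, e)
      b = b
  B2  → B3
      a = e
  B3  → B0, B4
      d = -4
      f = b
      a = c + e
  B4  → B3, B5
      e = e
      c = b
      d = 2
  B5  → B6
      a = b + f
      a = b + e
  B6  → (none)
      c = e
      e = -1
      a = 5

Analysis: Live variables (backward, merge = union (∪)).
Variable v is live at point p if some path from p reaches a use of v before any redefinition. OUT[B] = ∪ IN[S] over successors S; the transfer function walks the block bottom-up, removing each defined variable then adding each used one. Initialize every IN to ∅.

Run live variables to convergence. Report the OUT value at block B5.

Converged values:
  B0: | IN={a, b, c, f} | OUT={b, c, e, f}
  B1: | IN={c, e} | OUT={b, c, e}
  B2: | IN={b, c, e} | OUT={b, c, e}
  B3: | IN={b, c, e} | OUT={a, b, c, e, f}
  B4: | IN={b, e, f} | OUT={b, c, e, f}
  B5: | IN={b, e, f} | OUT={e}
  B6: | IN={e} | OUT={}

Merge at B5: OUT[B5] = IN[B6] = {e}

Answer: {e}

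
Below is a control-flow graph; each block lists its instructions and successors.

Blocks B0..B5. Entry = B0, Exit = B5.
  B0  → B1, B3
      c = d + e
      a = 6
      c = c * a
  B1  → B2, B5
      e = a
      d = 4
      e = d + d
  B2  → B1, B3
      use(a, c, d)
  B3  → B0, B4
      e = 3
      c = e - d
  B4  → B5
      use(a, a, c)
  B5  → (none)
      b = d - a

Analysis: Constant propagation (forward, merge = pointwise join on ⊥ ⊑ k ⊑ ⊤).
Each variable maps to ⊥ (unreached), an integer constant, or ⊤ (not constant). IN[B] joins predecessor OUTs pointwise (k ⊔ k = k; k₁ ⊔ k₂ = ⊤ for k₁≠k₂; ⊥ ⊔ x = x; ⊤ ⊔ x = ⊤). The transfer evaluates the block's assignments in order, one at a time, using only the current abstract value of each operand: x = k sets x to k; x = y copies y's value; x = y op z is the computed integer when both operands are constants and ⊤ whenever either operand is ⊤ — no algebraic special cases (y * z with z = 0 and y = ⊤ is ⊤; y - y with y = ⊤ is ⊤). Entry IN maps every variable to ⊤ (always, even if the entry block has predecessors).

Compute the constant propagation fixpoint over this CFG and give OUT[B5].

Answer: {a: 6, b: ⊤, c: ⊤, d: ⊤, e: ⊤, f: ⊤}

Trace:
Per-block solution:
  B0: | IN=(all ⊤) | OUT={a:6; rest ⊤}
  B1: | IN={a:6; rest ⊤} | OUT={a:6, d:4, e:8; rest ⊤}
  B2: | IN={a:6, d:4, e:8; rest ⊤} | OUT={a:6, d:4, e:8; rest ⊤}
  B3: | IN={a:6; rest ⊤} | OUT={a:6, e:3; rest ⊤}
  B4: | IN={a:6, e:3; rest ⊤} | OUT={a:6, e:3; rest ⊤}
  B5: | IN={a:6; rest ⊤} | OUT={a:6; rest ⊤}

Merge at B5: IN[B5] = OUT[B1] ⊔ OUT[B4] = {a: 6, b: ⊤, c: ⊤, d: ⊤, e: ⊤, f: ⊤}
Applying B5's transfer function to that IN value gives OUT[B5] (row B5 above).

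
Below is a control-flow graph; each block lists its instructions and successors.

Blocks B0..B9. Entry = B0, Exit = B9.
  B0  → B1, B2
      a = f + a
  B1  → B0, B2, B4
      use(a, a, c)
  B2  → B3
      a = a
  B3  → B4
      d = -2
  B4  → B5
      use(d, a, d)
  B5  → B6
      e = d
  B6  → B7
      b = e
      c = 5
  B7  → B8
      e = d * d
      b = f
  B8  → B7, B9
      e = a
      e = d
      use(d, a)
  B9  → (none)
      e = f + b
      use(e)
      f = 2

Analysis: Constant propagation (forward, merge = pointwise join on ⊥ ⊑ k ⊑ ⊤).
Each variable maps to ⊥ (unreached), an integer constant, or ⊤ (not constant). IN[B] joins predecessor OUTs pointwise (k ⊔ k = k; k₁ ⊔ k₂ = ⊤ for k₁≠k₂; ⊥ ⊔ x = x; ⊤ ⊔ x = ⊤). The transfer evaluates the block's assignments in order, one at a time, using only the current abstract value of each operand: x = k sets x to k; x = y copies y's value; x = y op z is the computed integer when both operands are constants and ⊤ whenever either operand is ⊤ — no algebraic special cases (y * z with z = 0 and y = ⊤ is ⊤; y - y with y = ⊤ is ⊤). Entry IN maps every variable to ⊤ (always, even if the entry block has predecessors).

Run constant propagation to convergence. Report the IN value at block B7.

Fixpoint table:
  B0:   IN=(all ⊤)   OUT=(all ⊤)
  B1:   IN=(all ⊤)   OUT=(all ⊤)
  B2:   IN=(all ⊤)   OUT=(all ⊤)
  B3:   IN=(all ⊤)   OUT={d:-2; rest ⊤}
  B4:   IN=(all ⊤)   OUT=(all ⊤)
  B5:   IN=(all ⊤)   OUT=(all ⊤)
  B6:   IN=(all ⊤)   OUT={c:5; rest ⊤}
  B7:   IN={c:5; rest ⊤}   OUT={c:5; rest ⊤}
  B8:   IN={c:5; rest ⊤}   OUT={c:5; rest ⊤}
  B9:   IN={c:5; rest ⊤}   OUT={c:5, f:2; rest ⊤}

Merge at B7: IN[B7] = OUT[B6] ⊔ OUT[B8] = {a: ⊤, b: ⊤, c: 5, d: ⊤, e: ⊤, f: ⊤}

Answer: {a: ⊤, b: ⊤, c: 5, d: ⊤, e: ⊤, f: ⊤}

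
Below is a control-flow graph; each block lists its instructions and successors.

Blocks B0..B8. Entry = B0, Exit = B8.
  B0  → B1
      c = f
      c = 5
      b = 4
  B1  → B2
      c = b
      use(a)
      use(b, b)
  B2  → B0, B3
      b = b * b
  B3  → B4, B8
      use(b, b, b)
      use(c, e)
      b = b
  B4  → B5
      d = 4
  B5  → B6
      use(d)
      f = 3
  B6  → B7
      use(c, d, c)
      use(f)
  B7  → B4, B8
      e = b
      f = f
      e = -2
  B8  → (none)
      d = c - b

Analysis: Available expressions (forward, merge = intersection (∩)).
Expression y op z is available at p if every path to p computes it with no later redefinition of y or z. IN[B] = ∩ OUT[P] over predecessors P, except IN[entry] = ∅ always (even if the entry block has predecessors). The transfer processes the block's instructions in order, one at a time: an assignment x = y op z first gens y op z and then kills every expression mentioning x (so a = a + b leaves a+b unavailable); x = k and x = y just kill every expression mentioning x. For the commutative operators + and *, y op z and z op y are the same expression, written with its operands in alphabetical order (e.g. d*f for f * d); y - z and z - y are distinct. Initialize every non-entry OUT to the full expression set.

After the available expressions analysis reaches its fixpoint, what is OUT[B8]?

Converged values:
  B0:  IN={}  OUT={}
  B1:  IN={}  OUT={}
  B2:  IN={}  OUT={}
  B3:  IN={}  OUT={}
  B4:  IN={}  OUT={}
  B5:  IN={}  OUT={}
  B6:  IN={}  OUT={}
  B7:  IN={}  OUT={}
  B8:  IN={}  OUT={c-b}

Merge at B8: IN[B8] = OUT[B3] ∩ OUT[B7] = {}
Applying B8's transfer function to that IN value gives OUT[B8] (row B8 above).

Answer: {c-b}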